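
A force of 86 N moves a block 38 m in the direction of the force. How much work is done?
W = F·d = (86)(38) = 3268 J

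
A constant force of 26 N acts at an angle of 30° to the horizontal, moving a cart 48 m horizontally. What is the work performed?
W = F·d·cosθ = (26)(48)cos(30°) = 1081 J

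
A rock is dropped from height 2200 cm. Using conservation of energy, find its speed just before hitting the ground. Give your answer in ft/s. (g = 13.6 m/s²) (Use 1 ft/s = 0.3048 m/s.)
Convert to SI: h = 22.0 m
mgh = ½mv² ⇒ v = √(2gh) = √(2·13.6·22.0) = 24.4622 m/s = 80.26 ft/s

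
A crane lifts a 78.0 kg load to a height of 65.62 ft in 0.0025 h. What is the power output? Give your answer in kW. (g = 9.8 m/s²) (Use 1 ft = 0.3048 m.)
Convert to SI: m = 78.0 kg, h = 20.001 m, t = 9.0 s
P = mgh/t = (78.0)(9.8)(20.001)/9.0 = 1698.75 W = 1.699 kW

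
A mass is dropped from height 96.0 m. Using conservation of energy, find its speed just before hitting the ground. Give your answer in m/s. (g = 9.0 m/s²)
mgh = ½mv² ⇒ v = √(2gh) = √(2·9.0·96.0) = 41.57 m/s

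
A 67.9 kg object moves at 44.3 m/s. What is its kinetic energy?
KE = ½mv² = ½(67.9)(44.3)² = 66630 J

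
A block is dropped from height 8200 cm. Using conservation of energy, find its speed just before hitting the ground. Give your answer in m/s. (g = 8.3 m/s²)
Convert to SI: h = 82.0 m
mgh = ½mv² ⇒ v = √(2gh) = √(2·8.3·82.0) = 36.89 m/s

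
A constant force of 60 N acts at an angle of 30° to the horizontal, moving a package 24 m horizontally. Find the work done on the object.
W = F·d·cosθ = (60)(24)cos(30°) = 1247 J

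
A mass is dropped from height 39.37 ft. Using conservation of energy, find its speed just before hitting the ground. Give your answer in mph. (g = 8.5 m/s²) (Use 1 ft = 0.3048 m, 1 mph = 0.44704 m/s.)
Convert to SI: h = 12.0 m
mgh = ½mv² ⇒ v = √(2gh) = √(2·8.5·12.0) = 14.2828 m/s = 31.95 mph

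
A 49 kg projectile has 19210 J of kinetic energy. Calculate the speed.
v = √(2·KE/m) = √(2·19210/49) = 28.0 m/s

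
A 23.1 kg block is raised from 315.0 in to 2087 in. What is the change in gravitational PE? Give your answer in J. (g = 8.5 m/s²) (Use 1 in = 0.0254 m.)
Convert to SI: m = 23.1 kg, Δh = 45.0088 m
ΔPE = mgΔh = (23.1)(8.5)(45.0088) = 8837 J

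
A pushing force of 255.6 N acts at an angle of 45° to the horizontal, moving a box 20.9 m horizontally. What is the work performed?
W = F·d·cosθ = (255.6)(20.9)cos(45°) = 3777 J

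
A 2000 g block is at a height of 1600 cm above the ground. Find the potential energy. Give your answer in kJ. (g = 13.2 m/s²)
Convert to SI: m = 2.0 kg, h = 16.0 m
PE = mgh = (2.0)(13.2)(16.0) = 422.4 J = 0.4224 kJ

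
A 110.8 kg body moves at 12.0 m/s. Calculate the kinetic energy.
KE = ½mv² = ½(110.8)(12.0)² = 7978 J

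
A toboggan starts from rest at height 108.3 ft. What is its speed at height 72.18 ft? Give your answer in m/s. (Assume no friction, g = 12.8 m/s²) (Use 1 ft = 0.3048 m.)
Convert to SI: h₁−h₂ = 11.0094 m
mgh₁ = mgh₂ + ½mv² ⇒ v = √(2g(h₁−h₂)) = √(2·12.8·11.0094) = 16.79 m/s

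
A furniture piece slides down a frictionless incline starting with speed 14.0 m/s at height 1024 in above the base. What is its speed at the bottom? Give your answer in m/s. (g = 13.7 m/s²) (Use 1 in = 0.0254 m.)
Convert to SI: v₀ = 14.0 m/s, h = 26.0096 m
½mv₀² + mgh = ½mv² ⇒ v = √(v₀² + 2gh) = √(14.0² + 2·13.7·26.0096) = 30.14 m/s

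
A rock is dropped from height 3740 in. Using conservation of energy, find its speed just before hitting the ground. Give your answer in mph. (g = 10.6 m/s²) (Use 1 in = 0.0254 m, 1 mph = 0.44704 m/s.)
Convert to SI: h = 94.996 m
mgh = ½mv² ⇒ v = √(2gh) = √(2·10.6·94.996) = 44.8767 m/s = 100.4 mph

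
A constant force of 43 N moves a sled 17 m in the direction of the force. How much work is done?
W = F·d = (43)(17) = 731.0 J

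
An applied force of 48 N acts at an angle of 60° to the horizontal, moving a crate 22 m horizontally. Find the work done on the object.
W = F·d·cosθ = (48)(22)cos(60°) = 528.0 J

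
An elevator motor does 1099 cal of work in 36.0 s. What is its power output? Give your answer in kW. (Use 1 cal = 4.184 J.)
Convert to SI: W = 4598.22 J, t = 36.0 s
P = W/t = 4598.22/36.0 = 127.728 W = 0.1277 kW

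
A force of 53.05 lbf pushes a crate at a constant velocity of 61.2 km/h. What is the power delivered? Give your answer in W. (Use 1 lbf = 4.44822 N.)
Convert to SI: F = 235.978 N, v = 17.0 m/s
P = Fv = (235.978)(17.0) = 4012 W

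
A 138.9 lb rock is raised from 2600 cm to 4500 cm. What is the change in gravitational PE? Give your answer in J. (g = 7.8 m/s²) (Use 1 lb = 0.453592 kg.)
Convert to SI: m = 63.0039 kg, Δh = 19.0 m
ΔPE = mgΔh = (63.0039)(7.8)(19.0) = 9337 J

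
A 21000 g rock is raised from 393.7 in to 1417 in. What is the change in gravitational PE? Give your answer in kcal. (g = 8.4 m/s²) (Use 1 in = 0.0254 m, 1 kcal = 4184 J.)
Convert to SI: m = 21.0 kg, Δh = 25.9918 m
ΔPE = mgΔh = (21.0)(8.4)(25.9918) = 4584.96 J = 1.096 kcal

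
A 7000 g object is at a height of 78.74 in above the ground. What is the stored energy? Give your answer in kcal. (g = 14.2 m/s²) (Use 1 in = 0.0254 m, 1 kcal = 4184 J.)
Convert to SI: m = 7.0 kg, h = 2.0 m
PE = mgh = (7.0)(14.2)(2.0) = 198.8 J = 0.04751 kcal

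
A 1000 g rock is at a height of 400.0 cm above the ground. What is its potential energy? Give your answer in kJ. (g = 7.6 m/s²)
Convert to SI: m = 1.0 kg, h = 4.0 m
PE = mgh = (1.0)(7.6)(4.0) = 30.4 J = 0.0304 kJ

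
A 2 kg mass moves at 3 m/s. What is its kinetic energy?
KE = ½mv² = ½(2)(3)² = 9.0 J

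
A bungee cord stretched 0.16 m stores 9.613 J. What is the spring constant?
k = 2·PE/x² = 2·9.613/(0.16)² = 751.0 N/m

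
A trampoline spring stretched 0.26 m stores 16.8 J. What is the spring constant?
k = 2·PE/x² = 2·16.8/(0.26)² = 497.0 N/m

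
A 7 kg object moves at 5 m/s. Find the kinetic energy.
KE = ½mv² = ½(7)(5)² = 87.5 J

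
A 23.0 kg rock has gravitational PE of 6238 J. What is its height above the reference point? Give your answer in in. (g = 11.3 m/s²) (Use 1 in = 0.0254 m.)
h = PE/(mg) = 6238.0/(23.0·11.3) = 24.0015 m = 944.9 in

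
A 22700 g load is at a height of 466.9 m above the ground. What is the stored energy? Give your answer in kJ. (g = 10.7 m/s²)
Convert to SI: m = 22.7 kg, h = 466.9 m
PE = mgh = (22.7)(10.7)(466.9) = 113405 J = 113.4 kJ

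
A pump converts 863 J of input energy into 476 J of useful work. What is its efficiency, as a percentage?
η = W_out/W_in = 476/863 = 55.16%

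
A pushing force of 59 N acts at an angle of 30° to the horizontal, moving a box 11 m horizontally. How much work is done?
W = F·d·cosθ = (59)(11)cos(30°) = 562.1 J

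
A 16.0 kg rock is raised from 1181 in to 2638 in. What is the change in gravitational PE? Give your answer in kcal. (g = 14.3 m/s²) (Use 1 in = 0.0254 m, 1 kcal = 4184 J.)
Convert to SI: m = 16.0 kg, Δh = 37.0078 m
ΔPE = mgΔh = (16.0)(14.3)(37.0078) = 8467.38 J = 2.024 kcal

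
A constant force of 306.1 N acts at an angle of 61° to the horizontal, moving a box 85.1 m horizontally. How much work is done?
W = F·d·cosθ = (306.1)(85.1)cos(61°) = 12630 J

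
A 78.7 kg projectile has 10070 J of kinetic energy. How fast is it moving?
v = √(2·KE/m) = √(2·10070/78.7) = 16.0 m/s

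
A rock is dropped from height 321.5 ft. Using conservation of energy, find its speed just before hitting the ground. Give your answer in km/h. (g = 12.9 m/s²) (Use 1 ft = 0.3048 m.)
Convert to SI: h = 97.9932 m
mgh = ½mv² ⇒ v = √(2gh) = √(2·12.9·97.9932) = 50.2815 m/s = 181.0 km/h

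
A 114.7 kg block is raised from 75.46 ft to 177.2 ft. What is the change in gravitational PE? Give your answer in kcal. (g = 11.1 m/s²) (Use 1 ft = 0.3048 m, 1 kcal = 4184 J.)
Convert to SI: m = 114.7 kg, Δh = 31.0104 m
ΔPE = mgΔh = (114.7)(11.1)(31.0104) = 39481.4 J = 9.436 kcal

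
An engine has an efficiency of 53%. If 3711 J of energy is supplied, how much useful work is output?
W_out = η·W_in = 0.53·3711 = 1966.83 J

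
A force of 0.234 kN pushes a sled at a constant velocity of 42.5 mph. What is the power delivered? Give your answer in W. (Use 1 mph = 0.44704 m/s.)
Convert to SI: F = 234.0 N, v = 18.9992 m/s
P = Fv = (234.0)(18.9992) = 4446 W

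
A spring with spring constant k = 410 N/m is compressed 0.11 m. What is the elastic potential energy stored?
PE = ½kx² = ½(410)(0.11)² = 2.481 J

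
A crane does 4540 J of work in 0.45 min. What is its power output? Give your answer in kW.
Convert to SI: W = 4540.0 J, t = 27.0 s
P = W/t = 4540.0/27.0 = 168.148 W = 0.1681 kW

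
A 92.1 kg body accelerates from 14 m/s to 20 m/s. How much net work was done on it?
W = ΔKE = ½m(v₂² − v₁²) = ½(92.1)(20² − 14²) = 9394.2 J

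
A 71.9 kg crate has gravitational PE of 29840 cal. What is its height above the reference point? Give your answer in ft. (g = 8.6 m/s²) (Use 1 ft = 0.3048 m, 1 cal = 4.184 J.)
Convert to SI: m = 71.9 kg, PE = 124851 J
h = PE/(mg) = 124851/(71.9·8.6) = 201.912 m = 662.4 ft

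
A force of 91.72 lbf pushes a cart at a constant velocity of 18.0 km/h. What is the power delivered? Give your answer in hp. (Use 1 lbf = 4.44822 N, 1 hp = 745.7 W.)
Convert to SI: F = 407.991 N, v = 5.0 m/s
P = Fv = (407.991)(5.0) = 2039.95 W = 2.736 hp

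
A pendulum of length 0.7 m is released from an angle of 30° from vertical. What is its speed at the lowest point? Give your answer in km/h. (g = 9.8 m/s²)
h = L(1 − cosθ) = 0.7(1 − cos30°) = 0.0937822 m
v = √(2gh) = √(2·9.8·0.0937822) = 1.35578 m/s = 4.881 km/h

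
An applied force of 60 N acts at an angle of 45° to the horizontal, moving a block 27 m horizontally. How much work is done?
W = F·d·cosθ = (60)(27)cos(45°) = 1146 J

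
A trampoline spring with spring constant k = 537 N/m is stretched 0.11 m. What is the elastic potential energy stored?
PE = ½kx² = ½(537)(0.11)² = 3.249 J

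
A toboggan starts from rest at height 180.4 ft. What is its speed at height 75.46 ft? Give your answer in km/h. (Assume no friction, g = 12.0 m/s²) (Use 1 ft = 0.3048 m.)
Convert to SI: h₁−h₂ = 31.9857 m
mgh₁ = mgh₂ + ½mv² ⇒ v = √(2g(h₁−h₂)) = √(2·12.0·31.9857) = 27.7066 m/s = 99.74 km/h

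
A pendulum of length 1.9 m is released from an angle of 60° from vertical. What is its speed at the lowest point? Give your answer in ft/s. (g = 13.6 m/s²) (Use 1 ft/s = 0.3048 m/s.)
h = L(1 − cosθ) = 1.9(1 − cos60°) = 0.95 m
v = √(2gh) = √(2·13.6·0.95) = 5.08331 m/s = 16.68 ft/s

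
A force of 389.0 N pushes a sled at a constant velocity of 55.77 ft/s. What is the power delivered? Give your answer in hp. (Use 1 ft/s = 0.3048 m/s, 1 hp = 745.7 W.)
Convert to SI: F = 389.0 N, v = 16.9987 m/s
P = Fv = (389.0)(16.9987) = 6612.49 W = 8.867 hp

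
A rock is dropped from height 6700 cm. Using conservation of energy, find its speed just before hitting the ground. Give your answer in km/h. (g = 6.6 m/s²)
Convert to SI: h = 67.0 m
mgh = ½mv² ⇒ v = √(2gh) = √(2·6.6·67.0) = 29.7389 m/s = 107.1 km/h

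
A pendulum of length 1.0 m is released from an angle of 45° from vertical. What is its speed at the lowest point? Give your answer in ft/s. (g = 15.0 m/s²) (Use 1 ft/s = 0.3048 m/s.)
h = L(1 − cosθ) = 1.0(1 − cos45°) = 0.292893 m
v = √(2gh) = √(2·15.0·0.292893) = 2.96425 m/s = 9.725 ft/s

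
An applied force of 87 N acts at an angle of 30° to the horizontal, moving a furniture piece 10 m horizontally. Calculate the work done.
W = F·d·cosθ = (87)(10)cos(30°) = 753.4 J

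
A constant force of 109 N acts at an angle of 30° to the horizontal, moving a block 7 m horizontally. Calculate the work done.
W = F·d·cosθ = (109)(7)cos(30°) = 660.8 J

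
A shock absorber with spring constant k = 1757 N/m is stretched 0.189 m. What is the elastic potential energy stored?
PE = ½kx² = ½(1757)(0.189)² = 31.38 J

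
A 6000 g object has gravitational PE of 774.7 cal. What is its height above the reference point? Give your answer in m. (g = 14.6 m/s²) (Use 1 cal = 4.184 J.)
Convert to SI: m = 6.0 kg, PE = 3241.34 J
h = PE/(mg) = 3241.34/(6.0·14.6) = 37.0 m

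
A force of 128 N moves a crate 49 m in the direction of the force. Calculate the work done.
W = F·d = (128)(49) = 6272 J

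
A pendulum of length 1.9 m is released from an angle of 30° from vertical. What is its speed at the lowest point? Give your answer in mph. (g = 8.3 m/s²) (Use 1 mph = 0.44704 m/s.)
h = L(1 − cosθ) = 1.9(1 − cos30°) = 0.254552 m
v = √(2gh) = √(2·8.3·0.254552) = 2.05562 m/s = 4.598 mph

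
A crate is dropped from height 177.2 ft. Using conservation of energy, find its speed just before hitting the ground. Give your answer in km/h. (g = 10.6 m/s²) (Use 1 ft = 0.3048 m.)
Convert to SI: h = 54.0106 m
mgh = ½mv² ⇒ v = √(2gh) = √(2·10.6·54.0106) = 33.8382 m/s = 121.8 km/h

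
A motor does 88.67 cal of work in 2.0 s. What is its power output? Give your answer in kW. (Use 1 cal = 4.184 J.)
Convert to SI: W = 370.995 J, t = 2.0 s
P = W/t = 370.995/2.0 = 185.498 W = 0.1855 kW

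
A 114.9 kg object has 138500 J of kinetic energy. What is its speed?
v = √(2·KE/m) = √(2·138500/114.9) = 49.1 m/s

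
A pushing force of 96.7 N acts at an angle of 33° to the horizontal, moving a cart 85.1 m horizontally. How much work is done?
W = F·d·cosθ = (96.7)(85.1)cos(33°) = 6902 J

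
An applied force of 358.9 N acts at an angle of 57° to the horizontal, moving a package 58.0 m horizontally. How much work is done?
W = F·d·cosθ = (358.9)(58.0)cos(57°) = 11340 J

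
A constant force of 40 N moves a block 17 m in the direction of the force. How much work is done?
W = F·d = (40)(17) = 680.0 J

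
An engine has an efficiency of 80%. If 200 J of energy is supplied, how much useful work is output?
W_out = η·W_in = 0.8·200 = 160.0 J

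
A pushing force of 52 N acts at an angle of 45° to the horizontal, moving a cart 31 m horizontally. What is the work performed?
W = F·d·cosθ = (52)(31)cos(45°) = 1140 J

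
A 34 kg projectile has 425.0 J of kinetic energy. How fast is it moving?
v = √(2·KE/m) = √(2·425.0/34) = 5.0 m/s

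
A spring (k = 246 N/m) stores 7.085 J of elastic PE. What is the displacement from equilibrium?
x = √(2·PE/k) = √(2·7.085/246) = 0.24 m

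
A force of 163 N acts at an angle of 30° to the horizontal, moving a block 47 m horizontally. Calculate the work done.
W = F·d·cosθ = (163)(47)cos(30°) = 6635 J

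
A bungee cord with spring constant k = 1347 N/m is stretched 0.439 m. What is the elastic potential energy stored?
PE = ½kx² = ½(1347)(0.439)² = 129.8 J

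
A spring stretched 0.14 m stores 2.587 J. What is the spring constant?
k = 2·PE/x² = 2·2.587/(0.14)² = 264.0 N/m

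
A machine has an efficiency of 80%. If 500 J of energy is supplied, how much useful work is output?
W_out = η·W_in = 0.8·500 = 400.0 J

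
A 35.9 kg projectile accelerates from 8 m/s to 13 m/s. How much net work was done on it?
W = ΔKE = ½m(v₂² − v₁²) = ½(35.9)(13² − 8²) = 1884.75 J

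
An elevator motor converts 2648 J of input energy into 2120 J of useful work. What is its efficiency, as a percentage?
η = W_out/W_in = 2120/2648 = 80.06%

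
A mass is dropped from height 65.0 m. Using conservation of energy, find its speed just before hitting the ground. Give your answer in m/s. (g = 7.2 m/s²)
mgh = ½mv² ⇒ v = √(2gh) = √(2·7.2·65.0) = 30.59 m/s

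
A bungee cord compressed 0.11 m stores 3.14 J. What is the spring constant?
k = 2·PE/x² = 2·3.14/(0.11)² = 519.0 N/m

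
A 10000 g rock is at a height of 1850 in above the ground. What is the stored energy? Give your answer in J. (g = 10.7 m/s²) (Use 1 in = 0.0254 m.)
Convert to SI: m = 10.0 kg, h = 46.99 m
PE = mgh = (10.0)(10.7)(46.99) = 5028 J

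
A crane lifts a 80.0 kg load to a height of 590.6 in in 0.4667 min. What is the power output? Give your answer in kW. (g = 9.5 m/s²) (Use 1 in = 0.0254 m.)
Convert to SI: m = 80.0 kg, h = 15.0012 m, t = 28.002 s
P = mgh/t = (80.0)(9.5)(15.0012)/28.002 = 407.147 W = 0.4071 kW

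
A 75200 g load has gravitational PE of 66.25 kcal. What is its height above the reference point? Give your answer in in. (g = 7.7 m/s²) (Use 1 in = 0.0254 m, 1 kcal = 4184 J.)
Convert to SI: m = 75.2 kg, PE = 277190 J
h = PE/(mg) = 277190/(75.2·7.7) = 478.706 m = 18850 in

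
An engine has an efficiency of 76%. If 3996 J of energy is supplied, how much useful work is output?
W_out = η·W_in = 0.76·3996 = 3036.96 J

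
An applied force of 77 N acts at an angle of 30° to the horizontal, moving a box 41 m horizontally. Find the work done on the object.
W = F·d·cosθ = (77)(41)cos(30°) = 2734 J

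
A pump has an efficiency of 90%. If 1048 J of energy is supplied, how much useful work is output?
W_out = η·W_in = 0.9·1048 = 943.2 J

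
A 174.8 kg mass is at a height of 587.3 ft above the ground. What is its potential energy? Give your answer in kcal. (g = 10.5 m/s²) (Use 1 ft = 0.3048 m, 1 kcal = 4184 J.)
Convert to SI: m = 174.8 kg, h = 179.009 m
PE = mgh = (174.8)(10.5)(179.009) = 328553 J = 78.53 kcal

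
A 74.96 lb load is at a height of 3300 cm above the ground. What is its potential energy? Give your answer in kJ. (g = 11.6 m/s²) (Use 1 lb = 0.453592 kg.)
Convert to SI: m = 34.0013 kg, h = 33.0 m
PE = mgh = (34.0013)(11.6)(33.0) = 13015.7 J = 13.02 kJ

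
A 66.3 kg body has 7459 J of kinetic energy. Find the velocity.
v = √(2·KE/m) = √(2·7459/66.3) = 15.0 m/s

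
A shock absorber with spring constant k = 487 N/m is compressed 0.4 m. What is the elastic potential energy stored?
PE = ½kx² = ½(487)(0.4)² = 38.96 J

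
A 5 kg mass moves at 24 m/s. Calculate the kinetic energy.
KE = ½mv² = ½(5)(24)² = 1440.0 J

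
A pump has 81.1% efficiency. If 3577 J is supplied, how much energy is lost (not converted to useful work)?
W_lost = W_in(1 − η) = 3577·(1 − 0.811) = 676.1 J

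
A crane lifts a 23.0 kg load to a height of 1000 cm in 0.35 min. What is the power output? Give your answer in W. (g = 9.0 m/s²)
Convert to SI: m = 23.0 kg, h = 10.0 m, t = 21.0 s
P = mgh/t = (23.0)(9.0)(10.0)/21.0 = 98.57 W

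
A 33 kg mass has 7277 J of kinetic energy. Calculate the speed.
v = √(2·KE/m) = √(2·7277/33) = 21.0 m/s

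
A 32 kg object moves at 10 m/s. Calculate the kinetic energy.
KE = ½mv² = ½(32)(10)² = 1600.0 J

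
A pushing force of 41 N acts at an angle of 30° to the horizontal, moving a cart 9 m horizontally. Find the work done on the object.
W = F·d·cosθ = (41)(9)cos(30°) = 319.6 J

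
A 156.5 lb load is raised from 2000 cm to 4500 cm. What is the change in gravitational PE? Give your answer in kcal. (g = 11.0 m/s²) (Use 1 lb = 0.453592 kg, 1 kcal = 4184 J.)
Convert to SI: m = 70.9871 kg, Δh = 25.0 m
ΔPE = mgΔh = (70.9871)(11.0)(25.0) = 19521.5 J = 4.666 kcal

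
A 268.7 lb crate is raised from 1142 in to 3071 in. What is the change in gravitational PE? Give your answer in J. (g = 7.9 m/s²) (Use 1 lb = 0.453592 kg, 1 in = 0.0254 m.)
Convert to SI: m = 121.88 kg, Δh = 48.9966 m
ΔPE = mgΔh = (121.88)(7.9)(48.9966) = 47180 J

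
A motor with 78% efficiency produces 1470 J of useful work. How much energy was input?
W_in = W_out/η = 1470/0.78 = 1885 J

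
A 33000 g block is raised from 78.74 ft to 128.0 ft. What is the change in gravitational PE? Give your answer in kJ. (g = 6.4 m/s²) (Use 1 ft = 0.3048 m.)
Convert to SI: m = 33.0 kg, Δh = 15.0144 m
ΔPE = mgΔh = (33.0)(6.4)(15.0144) = 3171.05 J = 3.171 kJ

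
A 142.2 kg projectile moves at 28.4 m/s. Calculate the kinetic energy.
KE = ½mv² = ½(142.2)(28.4)² = 57350 J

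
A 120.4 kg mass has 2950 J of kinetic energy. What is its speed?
v = √(2·KE/m) = √(2·2950/120.4) = 7.0 m/s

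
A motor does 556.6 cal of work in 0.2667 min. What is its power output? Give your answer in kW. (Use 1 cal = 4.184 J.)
Convert to SI: W = 2328.81 J, t = 16.002 s
P = W/t = 2328.81/16.002 = 145.533 W = 0.1455 kW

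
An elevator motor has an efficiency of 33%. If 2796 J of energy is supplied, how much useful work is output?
W_out = η·W_in = 0.33·2796 = 922.68 J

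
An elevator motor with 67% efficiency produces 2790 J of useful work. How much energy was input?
W_in = W_out/η = 2790/0.67 = 4164 J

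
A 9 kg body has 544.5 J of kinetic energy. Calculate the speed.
v = √(2·KE/m) = √(2·544.5/9) = 11.0 m/s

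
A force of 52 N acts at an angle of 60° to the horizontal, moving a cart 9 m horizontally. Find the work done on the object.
W = F·d·cosθ = (52)(9)cos(60°) = 234.0 J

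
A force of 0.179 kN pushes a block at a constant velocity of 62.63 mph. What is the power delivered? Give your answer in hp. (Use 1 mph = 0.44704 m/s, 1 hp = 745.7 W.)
Convert to SI: F = 179.0 N, v = 27.9981 m/s
P = Fv = (179.0)(27.9981) = 5011.66 W = 6.721 hp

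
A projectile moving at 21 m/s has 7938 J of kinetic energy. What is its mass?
m = 2·KE/v² = 2·7938/(21)² = 36.0 kg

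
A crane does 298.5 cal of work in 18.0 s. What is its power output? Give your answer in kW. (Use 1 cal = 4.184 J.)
Convert to SI: W = 1248.92 J, t = 18.0 s
P = W/t = 1248.92/18.0 = 69.3847 W = 0.06938 kW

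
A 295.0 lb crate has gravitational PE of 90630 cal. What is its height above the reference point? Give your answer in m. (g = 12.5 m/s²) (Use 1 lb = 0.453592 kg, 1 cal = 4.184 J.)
Convert to SI: m = 133.81 kg, PE = 379196 J
h = PE/(mg) = 379196/(133.81·12.5) = 226.7 m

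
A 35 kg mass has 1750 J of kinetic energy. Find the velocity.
v = √(2·KE/m) = √(2·1750/35) = 10.0 m/s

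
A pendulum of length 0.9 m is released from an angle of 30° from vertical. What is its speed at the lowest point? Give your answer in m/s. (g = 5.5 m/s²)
h = L(1 − cosθ) = 0.9(1 − cos30°) = 0.120577 m
v = √(2gh) = √(2·5.5·0.120577) = 1.152 m/s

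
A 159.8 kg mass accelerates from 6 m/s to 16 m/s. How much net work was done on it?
W = ΔKE = ½m(v₂² − v₁²) = ½(159.8)(16² − 6²) = 17578.0 J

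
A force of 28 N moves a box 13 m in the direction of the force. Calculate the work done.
W = F·d = (28)(13) = 364.0 J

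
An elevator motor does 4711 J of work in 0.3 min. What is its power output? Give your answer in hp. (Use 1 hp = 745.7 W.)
Convert to SI: W = 4711.0 J, t = 18.0 s
P = W/t = 4711.0/18.0 = 261.722 W = 0.351 hp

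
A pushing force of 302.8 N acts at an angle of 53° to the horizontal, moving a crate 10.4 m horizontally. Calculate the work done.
W = F·d·cosθ = (302.8)(10.4)cos(53°) = 1895 J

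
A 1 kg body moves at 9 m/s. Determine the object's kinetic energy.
KE = ½mv² = ½(1)(9)² = 40.5 J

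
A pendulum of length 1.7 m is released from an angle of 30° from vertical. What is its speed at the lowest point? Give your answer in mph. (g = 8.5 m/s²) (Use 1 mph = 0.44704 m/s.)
h = L(1 − cosθ) = 1.7(1 − cos30°) = 0.227757 m
v = √(2gh) = √(2·8.5·0.227757) = 1.96771 m/s = 4.402 mph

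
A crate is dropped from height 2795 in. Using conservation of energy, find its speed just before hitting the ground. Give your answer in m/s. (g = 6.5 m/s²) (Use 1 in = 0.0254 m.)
Convert to SI: h = 70.993 m
mgh = ½mv² ⇒ v = √(2gh) = √(2·6.5·70.993) = 30.38 m/s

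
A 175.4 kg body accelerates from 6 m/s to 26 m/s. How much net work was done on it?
W = ΔKE = ½m(v₂² − v₁²) = ½(175.4)(26² − 6²) = 56128.0 J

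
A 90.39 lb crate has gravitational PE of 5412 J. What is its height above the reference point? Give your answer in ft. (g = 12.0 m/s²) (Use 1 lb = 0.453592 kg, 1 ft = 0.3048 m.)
Convert to SI: m = 41.0002 kg, PE = 5412.0 J
h = PE/(mg) = 5412.0/(41.0002·12.0) = 11.0 m = 36.09 ft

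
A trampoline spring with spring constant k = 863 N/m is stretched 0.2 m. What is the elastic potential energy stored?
PE = ½kx² = ½(863)(0.2)² = 17.26 J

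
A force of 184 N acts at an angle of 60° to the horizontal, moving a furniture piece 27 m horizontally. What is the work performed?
W = F·d·cosθ = (184)(27)cos(60°) = 2484 J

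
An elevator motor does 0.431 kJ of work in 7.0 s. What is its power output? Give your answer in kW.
Convert to SI: W = 431.0 J, t = 7.0 s
P = W/t = 431.0/7.0 = 61.5714 W = 0.06157 kW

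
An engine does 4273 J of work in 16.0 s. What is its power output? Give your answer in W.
P = W/t = 4273.0/16.0 = 267.1 W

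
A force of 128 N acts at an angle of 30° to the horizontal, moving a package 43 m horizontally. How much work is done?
W = F·d·cosθ = (128)(43)cos(30°) = 4767 J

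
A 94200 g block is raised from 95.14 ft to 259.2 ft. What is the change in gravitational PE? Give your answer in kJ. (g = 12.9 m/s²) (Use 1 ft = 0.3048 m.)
Convert to SI: m = 94.2 kg, Δh = 50.0055 m
ΔPE = mgΔh = (94.2)(12.9)(50.0055) = 60765.7 J = 60.77 kJ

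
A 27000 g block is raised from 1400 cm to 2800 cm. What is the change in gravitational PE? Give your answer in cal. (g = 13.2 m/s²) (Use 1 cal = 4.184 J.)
Convert to SI: m = 27.0 kg, Δh = 14.0 m
ΔPE = mgΔh = (27.0)(13.2)(14.0) = 4989.6 J = 1193 cal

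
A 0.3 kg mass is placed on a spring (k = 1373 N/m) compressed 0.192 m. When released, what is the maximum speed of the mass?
½kx² = ½mv² ⇒ v = x√(k/m) = (0.192)√(1373/0.3) = 12.99 m/s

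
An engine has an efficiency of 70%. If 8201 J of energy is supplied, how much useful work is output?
W_out = η·W_in = 0.7·8201 = 5740.7 J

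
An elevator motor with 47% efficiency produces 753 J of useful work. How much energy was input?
W_in = W_out/η = 753/0.47 = 1602 J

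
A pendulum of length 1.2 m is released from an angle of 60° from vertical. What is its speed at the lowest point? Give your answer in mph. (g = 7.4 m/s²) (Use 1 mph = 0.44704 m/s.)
h = L(1 − cosθ) = 1.2(1 − cos60°) = 0.6 m
v = √(2gh) = √(2·7.4·0.6) = 2.97993 m/s = 6.666 mph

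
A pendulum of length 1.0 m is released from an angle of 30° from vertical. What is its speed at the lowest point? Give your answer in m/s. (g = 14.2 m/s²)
h = L(1 − cosθ) = 1.0(1 − cos30°) = 0.133975 m
v = √(2gh) = √(2·14.2·0.133975) = 1.951 m/s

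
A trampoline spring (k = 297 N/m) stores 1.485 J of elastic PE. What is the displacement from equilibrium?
x = √(2·PE/k) = √(2·1.485/297) = 0.1 m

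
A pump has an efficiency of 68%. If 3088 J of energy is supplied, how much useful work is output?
W_out = η·W_in = 0.68·3088 = 2099.84 J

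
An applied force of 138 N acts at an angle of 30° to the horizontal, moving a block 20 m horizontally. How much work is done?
W = F·d·cosθ = (138)(20)cos(30°) = 2390 J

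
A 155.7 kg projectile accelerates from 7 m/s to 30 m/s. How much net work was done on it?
W = ΔKE = ½m(v₂² − v₁²) = ½(155.7)(30² − 7²) = 66250.35 J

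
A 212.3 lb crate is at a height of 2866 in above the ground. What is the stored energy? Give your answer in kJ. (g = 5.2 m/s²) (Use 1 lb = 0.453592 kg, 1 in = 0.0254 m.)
Convert to SI: m = 96.2976 kg, h = 72.7964 m
PE = mgh = (96.2976)(5.2)(72.7964) = 36452.6 J = 36.45 kJ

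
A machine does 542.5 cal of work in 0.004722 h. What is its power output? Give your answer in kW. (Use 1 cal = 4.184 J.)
Convert to SI: W = 2269.82 J, t = 16.9992 s
P = W/t = 2269.82/16.9992 = 133.525 W = 0.1335 kW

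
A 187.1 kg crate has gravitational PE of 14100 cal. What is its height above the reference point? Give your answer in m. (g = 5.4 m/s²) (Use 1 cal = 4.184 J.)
Convert to SI: m = 187.1 kg, PE = 58994.4 J
h = PE/(mg) = 58994.4/(187.1·5.4) = 58.39 m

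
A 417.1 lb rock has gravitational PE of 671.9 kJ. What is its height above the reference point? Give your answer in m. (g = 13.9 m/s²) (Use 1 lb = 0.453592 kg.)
Convert to SI: m = 189.193 kg, PE = 671900 J
h = PE/(mg) = 671900/(189.193·13.9) = 255.5 m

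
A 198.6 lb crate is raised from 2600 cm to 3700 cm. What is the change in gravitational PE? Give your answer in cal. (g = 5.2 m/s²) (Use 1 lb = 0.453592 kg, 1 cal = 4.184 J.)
Convert to SI: m = 90.0834 kg, Δh = 11.0 m
ΔPE = mgΔh = (90.0834)(5.2)(11.0) = 5152.77 J = 1232 cal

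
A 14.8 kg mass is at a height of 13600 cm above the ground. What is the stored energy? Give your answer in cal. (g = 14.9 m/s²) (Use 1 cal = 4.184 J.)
Convert to SI: m = 14.8 kg, h = 136.0 m
PE = mgh = (14.8)(14.9)(136.0) = 29990.7 J = 7168 cal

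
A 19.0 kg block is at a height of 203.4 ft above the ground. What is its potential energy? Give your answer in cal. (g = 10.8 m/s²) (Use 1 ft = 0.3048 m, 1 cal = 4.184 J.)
Convert to SI: m = 19.0 kg, h = 61.9963 m
PE = mgh = (19.0)(10.8)(61.9963) = 12721.6 J = 3041 cal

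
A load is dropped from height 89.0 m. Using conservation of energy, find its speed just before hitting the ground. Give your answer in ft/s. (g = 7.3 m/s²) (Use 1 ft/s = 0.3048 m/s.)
mgh = ½mv² ⇒ v = √(2gh) = √(2·7.3·89.0) = 36.0472 m/s = 118.3 ft/s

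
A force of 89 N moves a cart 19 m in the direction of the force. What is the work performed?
W = F·d = (89)(19) = 1691 J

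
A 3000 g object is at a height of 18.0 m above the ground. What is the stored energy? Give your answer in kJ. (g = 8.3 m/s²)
Convert to SI: m = 3.0 kg, h = 18.0 m
PE = mgh = (3.0)(8.3)(18.0) = 448.2 J = 0.4482 kJ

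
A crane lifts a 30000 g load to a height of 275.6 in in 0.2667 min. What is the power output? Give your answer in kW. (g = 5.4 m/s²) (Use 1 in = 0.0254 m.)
Convert to SI: m = 30.0 kg, h = 7.00024 m, t = 16.002 s
P = mgh/t = (30.0)(5.4)(7.00024)/16.002 = 70.8686 W = 0.07087 kW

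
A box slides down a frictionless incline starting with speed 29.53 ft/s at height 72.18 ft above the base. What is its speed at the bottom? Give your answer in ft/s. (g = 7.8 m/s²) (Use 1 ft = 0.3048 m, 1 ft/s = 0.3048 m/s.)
Convert to SI: v₀ = 9.00074 m/s, h = 22.0005 m
½mv₀² + mgh = ½mv² ⇒ v = √(v₀² + 2gh) = √(9.00074² + 2·7.8·22.0005) = 20.5966 m/s = 67.57 ft/s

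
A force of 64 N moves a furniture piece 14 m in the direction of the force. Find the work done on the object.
W = F·d = (64)(14) = 896.0 J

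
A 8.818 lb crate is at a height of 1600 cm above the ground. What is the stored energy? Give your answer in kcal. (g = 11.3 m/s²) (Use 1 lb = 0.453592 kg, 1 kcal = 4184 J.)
Convert to SI: m = 3.99977 kg, h = 16.0 m
PE = mgh = (3.99977)(11.3)(16.0) = 723.159 J = 0.1728 kcal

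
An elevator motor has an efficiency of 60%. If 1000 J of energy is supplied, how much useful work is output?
W_out = η·W_in = 0.6·1000 = 600.0 J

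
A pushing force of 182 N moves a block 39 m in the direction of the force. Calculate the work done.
W = F·d = (182)(39) = 7098 J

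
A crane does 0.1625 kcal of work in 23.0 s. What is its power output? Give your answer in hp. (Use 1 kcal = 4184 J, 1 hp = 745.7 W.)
Convert to SI: W = 679.9 J, t = 23.0 s
P = W/t = 679.9/23.0 = 29.5609 W = 0.03964 hp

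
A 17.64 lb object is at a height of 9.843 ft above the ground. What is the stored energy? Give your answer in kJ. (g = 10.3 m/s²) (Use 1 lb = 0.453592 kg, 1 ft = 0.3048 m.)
Convert to SI: m = 8.00136 kg, h = 3.00015 m
PE = mgh = (8.00136)(10.3)(3.00015) = 247.254 J = 0.2473 kJ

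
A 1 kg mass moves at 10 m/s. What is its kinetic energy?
KE = ½mv² = ½(1)(10)² = 50.0 J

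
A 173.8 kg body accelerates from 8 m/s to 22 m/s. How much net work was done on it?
W = ΔKE = ½m(v₂² − v₁²) = ½(173.8)(22² − 8²) = 36498.0 J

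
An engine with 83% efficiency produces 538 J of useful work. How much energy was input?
W_in = W_out/η = 538/0.83 = 648.2 J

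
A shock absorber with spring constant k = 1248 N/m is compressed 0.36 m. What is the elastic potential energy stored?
PE = ½kx² = ½(1248)(0.36)² = 80.87 J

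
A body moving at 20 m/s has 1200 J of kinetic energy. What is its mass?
m = 2·KE/v² = 2·1200/(20)² = 6.0 kg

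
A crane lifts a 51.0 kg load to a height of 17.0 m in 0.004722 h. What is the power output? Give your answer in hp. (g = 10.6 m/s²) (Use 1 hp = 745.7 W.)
Convert to SI: m = 51.0 kg, h = 17.0 m, t = 16.9992 s
P = mgh/t = (51.0)(10.6)(17.0)/16.9992 = 540.625 W = 0.725 hp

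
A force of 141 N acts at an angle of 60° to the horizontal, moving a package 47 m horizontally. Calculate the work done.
W = F·d·cosθ = (141)(47)cos(60°) = 3314 J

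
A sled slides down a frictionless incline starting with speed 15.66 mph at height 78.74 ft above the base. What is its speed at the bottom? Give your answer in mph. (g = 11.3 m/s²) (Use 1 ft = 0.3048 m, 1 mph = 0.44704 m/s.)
Convert to SI: v₀ = 7.00065 m/s, h = 24.0 m
½mv₀² + mgh = ½mv² ⇒ v = √(v₀² + 2gh) = √(7.00065² + 2·11.3·24.0) = 24.3189 m/s = 54.4 mph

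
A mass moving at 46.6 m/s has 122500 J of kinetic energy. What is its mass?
m = 2·KE/v² = 2·122500/(46.6)² = 112.8 kg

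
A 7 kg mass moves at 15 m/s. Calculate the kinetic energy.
KE = ½mv² = ½(7)(15)² = 787.5 J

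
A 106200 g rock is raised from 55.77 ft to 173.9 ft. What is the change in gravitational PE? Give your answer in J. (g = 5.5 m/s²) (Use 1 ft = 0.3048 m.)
Convert to SI: m = 106.2 kg, Δh = 36.006 m
ΔPE = mgΔh = (106.2)(5.5)(36.006) = 21030 J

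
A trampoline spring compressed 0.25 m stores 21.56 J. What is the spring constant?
k = 2·PE/x² = 2·21.56/(0.25)² = 689.9 N/m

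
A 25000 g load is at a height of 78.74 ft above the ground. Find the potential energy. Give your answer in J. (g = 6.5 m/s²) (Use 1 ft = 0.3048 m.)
Convert to SI: m = 25.0 kg, h = 24.0 m
PE = mgh = (25.0)(6.5)(24.0) = 3900 J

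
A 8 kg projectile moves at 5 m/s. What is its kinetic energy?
KE = ½mv² = ½(8)(5)² = 100.0 J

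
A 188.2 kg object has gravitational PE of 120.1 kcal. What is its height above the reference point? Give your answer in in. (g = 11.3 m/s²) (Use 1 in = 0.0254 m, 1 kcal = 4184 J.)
Convert to SI: m = 188.2 kg, PE = 502498 J
h = PE/(mg) = 502498/(188.2·11.3) = 236.285 m = 9303 in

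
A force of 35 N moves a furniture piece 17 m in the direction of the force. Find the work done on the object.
W = F·d = (35)(17) = 595.0 J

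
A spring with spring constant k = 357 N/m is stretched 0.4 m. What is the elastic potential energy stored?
PE = ½kx² = ½(357)(0.4)² = 28.56 J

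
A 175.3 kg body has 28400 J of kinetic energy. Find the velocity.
v = √(2·KE/m) = √(2·28400/175.3) = 18.0 m/s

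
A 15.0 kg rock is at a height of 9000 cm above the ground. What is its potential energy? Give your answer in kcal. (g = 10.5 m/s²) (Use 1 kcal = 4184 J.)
Convert to SI: m = 15.0 kg, h = 90.0 m
PE = mgh = (15.0)(10.5)(90.0) = 14175.0 J = 3.388 kcal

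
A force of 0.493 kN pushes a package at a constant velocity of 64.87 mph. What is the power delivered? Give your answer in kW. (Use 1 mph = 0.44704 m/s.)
Convert to SI: F = 493.0 N, v = 28.9995 m/s
P = Fv = (493.0)(28.9995) = 14296.7 W = 14.3 kW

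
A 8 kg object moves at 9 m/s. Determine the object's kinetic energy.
KE = ½mv² = ½(8)(9)² = 324.0 J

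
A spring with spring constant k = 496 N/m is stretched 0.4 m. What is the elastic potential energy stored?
PE = ½kx² = ½(496)(0.4)² = 39.68 J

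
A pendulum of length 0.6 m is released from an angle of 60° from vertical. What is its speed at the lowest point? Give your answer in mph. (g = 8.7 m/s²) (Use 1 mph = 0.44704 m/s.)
h = L(1 − cosθ) = 0.6(1 − cos60°) = 0.3 m
v = √(2gh) = √(2·8.7·0.3) = 2.28473 m/s = 5.111 mph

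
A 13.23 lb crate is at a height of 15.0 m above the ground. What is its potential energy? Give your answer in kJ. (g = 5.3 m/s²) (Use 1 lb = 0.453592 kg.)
Convert to SI: m = 6.00102 kg, h = 15.0 m
PE = mgh = (6.00102)(5.3)(15.0) = 477.081 J = 0.4771 kJ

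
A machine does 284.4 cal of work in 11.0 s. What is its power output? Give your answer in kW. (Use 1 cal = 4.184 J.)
Convert to SI: W = 1189.93 J, t = 11.0 s
P = W/t = 1189.93/11.0 = 108.175 W = 0.1082 kW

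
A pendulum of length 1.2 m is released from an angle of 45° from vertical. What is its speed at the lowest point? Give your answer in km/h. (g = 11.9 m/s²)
h = L(1 − cosθ) = 1.2(1 − cos45°) = 0.351472 m
v = √(2gh) = √(2·11.9·0.351472) = 2.89224 m/s = 10.41 km/h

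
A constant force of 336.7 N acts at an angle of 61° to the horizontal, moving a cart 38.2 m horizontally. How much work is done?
W = F·d·cosθ = (336.7)(38.2)cos(61°) = 6236 J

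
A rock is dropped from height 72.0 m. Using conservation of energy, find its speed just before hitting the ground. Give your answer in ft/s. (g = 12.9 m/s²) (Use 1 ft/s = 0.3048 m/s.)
mgh = ½mv² ⇒ v = √(2gh) = √(2·12.9·72.0) = 43.0999 m/s = 141.4 ft/s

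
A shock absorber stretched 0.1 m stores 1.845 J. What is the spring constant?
k = 2·PE/x² = 2·1.845/(0.1)² = 369.0 N/m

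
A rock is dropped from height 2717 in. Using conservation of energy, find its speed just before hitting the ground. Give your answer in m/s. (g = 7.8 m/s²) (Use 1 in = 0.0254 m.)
Convert to SI: h = 69.0118 m
mgh = ½mv² ⇒ v = √(2gh) = √(2·7.8·69.0118) = 32.81 m/s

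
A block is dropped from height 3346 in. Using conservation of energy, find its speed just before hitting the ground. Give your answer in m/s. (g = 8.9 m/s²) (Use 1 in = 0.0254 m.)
Convert to SI: h = 84.9884 m
mgh = ½mv² ⇒ v = √(2gh) = √(2·8.9·84.9884) = 38.89 m/s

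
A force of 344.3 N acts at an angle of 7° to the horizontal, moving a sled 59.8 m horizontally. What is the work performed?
W = F·d·cosθ = (344.3)(59.8)cos(7°) = 20440 J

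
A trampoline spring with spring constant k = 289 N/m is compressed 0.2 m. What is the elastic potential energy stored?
PE = ½kx² = ½(289)(0.2)² = 5.78 J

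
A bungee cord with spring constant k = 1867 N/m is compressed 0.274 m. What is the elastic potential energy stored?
PE = ½kx² = ½(1867)(0.274)² = 70.08 J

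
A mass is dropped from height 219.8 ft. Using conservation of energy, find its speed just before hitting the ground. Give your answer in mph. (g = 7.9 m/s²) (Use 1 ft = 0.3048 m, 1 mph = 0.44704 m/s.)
Convert to SI: h = 66.995 m
mgh = ½mv² ⇒ v = √(2gh) = √(2·7.9·66.995) = 32.5349 m/s = 72.78 mph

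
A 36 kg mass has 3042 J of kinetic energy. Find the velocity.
v = √(2·KE/m) = √(2·3042/36) = 13.0 m/s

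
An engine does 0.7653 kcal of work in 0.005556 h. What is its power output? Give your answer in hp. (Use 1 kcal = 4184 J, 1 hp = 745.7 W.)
Convert to SI: W = 3202.02 J, t = 20.0016 s
P = W/t = 3202.02/20.0016 = 160.088 W = 0.2147 hp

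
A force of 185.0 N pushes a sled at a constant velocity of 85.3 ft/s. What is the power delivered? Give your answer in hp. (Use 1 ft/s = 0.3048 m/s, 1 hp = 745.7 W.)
Convert to SI: F = 185.0 N, v = 25.9994 m/s
P = Fv = (185.0)(25.9994) = 4809.9 W = 6.45 hp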